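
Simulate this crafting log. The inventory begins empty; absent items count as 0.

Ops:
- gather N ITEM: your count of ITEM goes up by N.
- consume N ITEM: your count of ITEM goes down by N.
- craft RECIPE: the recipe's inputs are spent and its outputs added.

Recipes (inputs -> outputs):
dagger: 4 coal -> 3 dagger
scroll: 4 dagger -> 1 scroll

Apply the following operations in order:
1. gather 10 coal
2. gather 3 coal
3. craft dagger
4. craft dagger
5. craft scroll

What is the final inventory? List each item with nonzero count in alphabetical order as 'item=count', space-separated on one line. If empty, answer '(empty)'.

After 1 (gather 10 coal): coal=10
After 2 (gather 3 coal): coal=13
After 3 (craft dagger): coal=9 dagger=3
After 4 (craft dagger): coal=5 dagger=6
After 5 (craft scroll): coal=5 dagger=2 scroll=1

Answer: coal=5 dagger=2 scroll=1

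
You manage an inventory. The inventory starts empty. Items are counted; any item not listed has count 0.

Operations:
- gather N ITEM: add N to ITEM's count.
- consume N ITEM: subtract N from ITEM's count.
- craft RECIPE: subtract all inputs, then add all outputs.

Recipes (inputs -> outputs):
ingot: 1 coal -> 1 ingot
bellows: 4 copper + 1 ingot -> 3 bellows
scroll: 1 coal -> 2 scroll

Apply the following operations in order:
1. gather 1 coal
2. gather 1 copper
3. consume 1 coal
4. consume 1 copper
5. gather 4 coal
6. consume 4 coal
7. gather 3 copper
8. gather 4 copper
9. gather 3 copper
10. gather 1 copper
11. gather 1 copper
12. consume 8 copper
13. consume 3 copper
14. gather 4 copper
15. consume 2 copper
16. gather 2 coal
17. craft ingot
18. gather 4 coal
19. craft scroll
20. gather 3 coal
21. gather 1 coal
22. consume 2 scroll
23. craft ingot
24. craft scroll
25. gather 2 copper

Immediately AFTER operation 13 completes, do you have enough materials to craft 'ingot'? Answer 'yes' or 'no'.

After 1 (gather 1 coal): coal=1
After 2 (gather 1 copper): coal=1 copper=1
After 3 (consume 1 coal): copper=1
After 4 (consume 1 copper): (empty)
After 5 (gather 4 coal): coal=4
After 6 (consume 4 coal): (empty)
After 7 (gather 3 copper): copper=3
After 8 (gather 4 copper): copper=7
After 9 (gather 3 copper): copper=10
After 10 (gather 1 copper): copper=11
After 11 (gather 1 copper): copper=12
After 12 (consume 8 copper): copper=4
After 13 (consume 3 copper): copper=1

Answer: no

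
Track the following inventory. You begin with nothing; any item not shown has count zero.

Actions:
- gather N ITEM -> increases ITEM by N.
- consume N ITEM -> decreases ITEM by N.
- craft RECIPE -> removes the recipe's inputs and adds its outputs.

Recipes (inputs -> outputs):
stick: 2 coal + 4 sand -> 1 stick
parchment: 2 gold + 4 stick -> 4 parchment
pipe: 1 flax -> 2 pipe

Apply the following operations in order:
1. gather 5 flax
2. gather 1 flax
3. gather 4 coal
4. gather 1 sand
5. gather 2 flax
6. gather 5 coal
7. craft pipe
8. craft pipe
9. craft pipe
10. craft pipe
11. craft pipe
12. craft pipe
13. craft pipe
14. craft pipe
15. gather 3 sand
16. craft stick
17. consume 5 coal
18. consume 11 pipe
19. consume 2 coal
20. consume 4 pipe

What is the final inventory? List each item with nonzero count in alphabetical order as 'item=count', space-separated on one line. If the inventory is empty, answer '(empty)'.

Answer: pipe=1 stick=1

Derivation:
After 1 (gather 5 flax): flax=5
After 2 (gather 1 flax): flax=6
After 3 (gather 4 coal): coal=4 flax=6
After 4 (gather 1 sand): coal=4 flax=6 sand=1
After 5 (gather 2 flax): coal=4 flax=8 sand=1
After 6 (gather 5 coal): coal=9 flax=8 sand=1
After 7 (craft pipe): coal=9 flax=7 pipe=2 sand=1
After 8 (craft pipe): coal=9 flax=6 pipe=4 sand=1
After 9 (craft pipe): coal=9 flax=5 pipe=6 sand=1
After 10 (craft pipe): coal=9 flax=4 pipe=8 sand=1
After 11 (craft pipe): coal=9 flax=3 pipe=10 sand=1
After 12 (craft pipe): coal=9 flax=2 pipe=12 sand=1
After 13 (craft pipe): coal=9 flax=1 pipe=14 sand=1
After 14 (craft pipe): coal=9 pipe=16 sand=1
After 15 (gather 3 sand): coal=9 pipe=16 sand=4
After 16 (craft stick): coal=7 pipe=16 stick=1
After 17 (consume 5 coal): coal=2 pipe=16 stick=1
After 18 (consume 11 pipe): coal=2 pipe=5 stick=1
After 19 (consume 2 coal): pipe=5 stick=1
After 20 (consume 4 pipe): pipe=1 stick=1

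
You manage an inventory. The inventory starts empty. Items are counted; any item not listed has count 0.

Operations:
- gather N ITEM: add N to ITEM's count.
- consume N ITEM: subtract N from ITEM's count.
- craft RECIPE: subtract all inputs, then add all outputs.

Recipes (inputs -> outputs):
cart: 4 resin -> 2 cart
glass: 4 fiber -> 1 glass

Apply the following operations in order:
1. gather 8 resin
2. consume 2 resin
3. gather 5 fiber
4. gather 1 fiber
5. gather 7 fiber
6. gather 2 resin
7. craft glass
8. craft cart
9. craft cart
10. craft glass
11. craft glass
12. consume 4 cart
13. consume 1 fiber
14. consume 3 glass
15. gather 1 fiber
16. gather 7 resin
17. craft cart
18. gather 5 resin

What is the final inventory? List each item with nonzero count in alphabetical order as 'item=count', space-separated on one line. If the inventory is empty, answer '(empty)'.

After 1 (gather 8 resin): resin=8
After 2 (consume 2 resin): resin=6
After 3 (gather 5 fiber): fiber=5 resin=6
After 4 (gather 1 fiber): fiber=6 resin=6
After 5 (gather 7 fiber): fiber=13 resin=6
After 6 (gather 2 resin): fiber=13 resin=8
After 7 (craft glass): fiber=9 glass=1 resin=8
After 8 (craft cart): cart=2 fiber=9 glass=1 resin=4
After 9 (craft cart): cart=4 fiber=9 glass=1
After 10 (craft glass): cart=4 fiber=5 glass=2
After 11 (craft glass): cart=4 fiber=1 glass=3
After 12 (consume 4 cart): fiber=1 glass=3
After 13 (consume 1 fiber): glass=3
After 14 (consume 3 glass): (empty)
After 15 (gather 1 fiber): fiber=1
After 16 (gather 7 resin): fiber=1 resin=7
After 17 (craft cart): cart=2 fiber=1 resin=3
After 18 (gather 5 resin): cart=2 fiber=1 resin=8

Answer: cart=2 fiber=1 resin=8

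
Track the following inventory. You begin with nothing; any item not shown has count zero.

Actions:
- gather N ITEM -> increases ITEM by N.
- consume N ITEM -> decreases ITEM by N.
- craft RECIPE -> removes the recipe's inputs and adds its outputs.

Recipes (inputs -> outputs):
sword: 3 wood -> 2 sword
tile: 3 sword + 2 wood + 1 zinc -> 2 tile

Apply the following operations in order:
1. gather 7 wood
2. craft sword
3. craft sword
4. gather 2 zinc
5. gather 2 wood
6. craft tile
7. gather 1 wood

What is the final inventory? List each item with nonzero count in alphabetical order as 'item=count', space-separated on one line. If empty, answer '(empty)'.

Answer: sword=1 tile=2 wood=2 zinc=1

Derivation:
After 1 (gather 7 wood): wood=7
After 2 (craft sword): sword=2 wood=4
After 3 (craft sword): sword=4 wood=1
After 4 (gather 2 zinc): sword=4 wood=1 zinc=2
After 5 (gather 2 wood): sword=4 wood=3 zinc=2
After 6 (craft tile): sword=1 tile=2 wood=1 zinc=1
After 7 (gather 1 wood): sword=1 tile=2 wood=2 zinc=1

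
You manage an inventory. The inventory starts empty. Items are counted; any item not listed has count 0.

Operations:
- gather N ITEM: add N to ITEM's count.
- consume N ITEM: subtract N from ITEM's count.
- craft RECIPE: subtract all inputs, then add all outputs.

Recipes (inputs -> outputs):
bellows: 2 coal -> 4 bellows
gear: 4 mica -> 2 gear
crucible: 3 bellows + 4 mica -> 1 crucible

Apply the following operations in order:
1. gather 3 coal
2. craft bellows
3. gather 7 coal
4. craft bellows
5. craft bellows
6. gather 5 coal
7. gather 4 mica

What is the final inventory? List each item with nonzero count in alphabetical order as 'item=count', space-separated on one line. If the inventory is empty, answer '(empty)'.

Answer: bellows=12 coal=9 mica=4

Derivation:
After 1 (gather 3 coal): coal=3
After 2 (craft bellows): bellows=4 coal=1
After 3 (gather 7 coal): bellows=4 coal=8
After 4 (craft bellows): bellows=8 coal=6
After 5 (craft bellows): bellows=12 coal=4
After 6 (gather 5 coal): bellows=12 coal=9
After 7 (gather 4 mica): bellows=12 coal=9 mica=4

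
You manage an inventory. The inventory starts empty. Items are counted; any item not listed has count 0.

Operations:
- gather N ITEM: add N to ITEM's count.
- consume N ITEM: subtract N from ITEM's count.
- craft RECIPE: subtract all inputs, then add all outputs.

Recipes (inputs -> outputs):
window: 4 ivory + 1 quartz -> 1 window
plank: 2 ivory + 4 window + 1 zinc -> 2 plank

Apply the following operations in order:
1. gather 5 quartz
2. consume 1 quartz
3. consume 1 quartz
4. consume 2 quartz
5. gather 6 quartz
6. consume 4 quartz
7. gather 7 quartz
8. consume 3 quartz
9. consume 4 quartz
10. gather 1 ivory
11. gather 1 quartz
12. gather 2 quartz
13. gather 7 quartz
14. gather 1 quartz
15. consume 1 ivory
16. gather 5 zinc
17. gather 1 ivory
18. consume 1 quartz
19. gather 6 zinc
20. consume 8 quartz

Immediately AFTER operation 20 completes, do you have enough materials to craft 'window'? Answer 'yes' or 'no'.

Answer: no

Derivation:
After 1 (gather 5 quartz): quartz=5
After 2 (consume 1 quartz): quartz=4
After 3 (consume 1 quartz): quartz=3
After 4 (consume 2 quartz): quartz=1
After 5 (gather 6 quartz): quartz=7
After 6 (consume 4 quartz): quartz=3
After 7 (gather 7 quartz): quartz=10
After 8 (consume 3 quartz): quartz=7
After 9 (consume 4 quartz): quartz=3
After 10 (gather 1 ivory): ivory=1 quartz=3
After 11 (gather 1 quartz): ivory=1 quartz=4
After 12 (gather 2 quartz): ivory=1 quartz=6
After 13 (gather 7 quartz): ivory=1 quartz=13
After 14 (gather 1 quartz): ivory=1 quartz=14
After 15 (consume 1 ivory): quartz=14
After 16 (gather 5 zinc): quartz=14 zinc=5
After 17 (gather 1 ivory): ivory=1 quartz=14 zinc=5
After 18 (consume 1 quartz): ivory=1 quartz=13 zinc=5
After 19 (gather 6 zinc): ivory=1 quartz=13 zinc=11
After 20 (consume 8 quartz): ivory=1 quartz=5 zinc=11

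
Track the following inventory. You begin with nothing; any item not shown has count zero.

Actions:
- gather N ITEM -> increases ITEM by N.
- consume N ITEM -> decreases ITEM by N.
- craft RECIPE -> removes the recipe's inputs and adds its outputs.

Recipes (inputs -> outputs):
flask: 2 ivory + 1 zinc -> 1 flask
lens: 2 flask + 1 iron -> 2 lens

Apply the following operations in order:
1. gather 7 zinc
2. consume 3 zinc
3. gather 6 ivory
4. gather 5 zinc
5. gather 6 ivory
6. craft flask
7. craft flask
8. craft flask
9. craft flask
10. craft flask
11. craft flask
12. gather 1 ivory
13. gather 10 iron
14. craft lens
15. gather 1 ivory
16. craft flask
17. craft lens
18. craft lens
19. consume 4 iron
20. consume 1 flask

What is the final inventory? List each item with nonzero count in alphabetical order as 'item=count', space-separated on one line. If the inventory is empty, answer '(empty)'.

After 1 (gather 7 zinc): zinc=7
After 2 (consume 3 zinc): zinc=4
After 3 (gather 6 ivory): ivory=6 zinc=4
After 4 (gather 5 zinc): ivory=6 zinc=9
After 5 (gather 6 ivory): ivory=12 zinc=9
After 6 (craft flask): flask=1 ivory=10 zinc=8
After 7 (craft flask): flask=2 ivory=8 zinc=7
After 8 (craft flask): flask=3 ivory=6 zinc=6
After 9 (craft flask): flask=4 ivory=4 zinc=5
After 10 (craft flask): flask=5 ivory=2 zinc=4
After 11 (craft flask): flask=6 zinc=3
After 12 (gather 1 ivory): flask=6 ivory=1 zinc=3
After 13 (gather 10 iron): flask=6 iron=10 ivory=1 zinc=3
After 14 (craft lens): flask=4 iron=9 ivory=1 lens=2 zinc=3
After 15 (gather 1 ivory): flask=4 iron=9 ivory=2 lens=2 zinc=3
After 16 (craft flask): flask=5 iron=9 lens=2 zinc=2
After 17 (craft lens): flask=3 iron=8 lens=4 zinc=2
After 18 (craft lens): flask=1 iron=7 lens=6 zinc=2
After 19 (consume 4 iron): flask=1 iron=3 lens=6 zinc=2
After 20 (consume 1 flask): iron=3 lens=6 zinc=2

Answer: iron=3 lens=6 zinc=2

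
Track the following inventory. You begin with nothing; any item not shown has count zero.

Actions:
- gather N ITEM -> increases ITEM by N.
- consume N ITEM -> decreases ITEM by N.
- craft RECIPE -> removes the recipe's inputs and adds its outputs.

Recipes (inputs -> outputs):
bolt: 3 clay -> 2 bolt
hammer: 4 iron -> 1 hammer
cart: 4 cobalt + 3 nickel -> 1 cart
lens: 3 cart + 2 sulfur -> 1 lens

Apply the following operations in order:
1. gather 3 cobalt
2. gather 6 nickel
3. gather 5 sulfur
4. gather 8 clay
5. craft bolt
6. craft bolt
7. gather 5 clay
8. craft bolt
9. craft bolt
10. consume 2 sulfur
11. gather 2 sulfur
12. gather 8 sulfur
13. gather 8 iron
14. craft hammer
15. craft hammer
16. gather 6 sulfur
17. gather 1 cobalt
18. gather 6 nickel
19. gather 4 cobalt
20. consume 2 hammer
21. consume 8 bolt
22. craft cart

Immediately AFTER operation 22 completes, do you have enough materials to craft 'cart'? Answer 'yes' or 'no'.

Answer: yes

Derivation:
After 1 (gather 3 cobalt): cobalt=3
After 2 (gather 6 nickel): cobalt=3 nickel=6
After 3 (gather 5 sulfur): cobalt=3 nickel=6 sulfur=5
After 4 (gather 8 clay): clay=8 cobalt=3 nickel=6 sulfur=5
After 5 (craft bolt): bolt=2 clay=5 cobalt=3 nickel=6 sulfur=5
After 6 (craft bolt): bolt=4 clay=2 cobalt=3 nickel=6 sulfur=5
After 7 (gather 5 clay): bolt=4 clay=7 cobalt=3 nickel=6 sulfur=5
After 8 (craft bolt): bolt=6 clay=4 cobalt=3 nickel=6 sulfur=5
After 9 (craft bolt): bolt=8 clay=1 cobalt=3 nickel=6 sulfur=5
After 10 (consume 2 sulfur): bolt=8 clay=1 cobalt=3 nickel=6 sulfur=3
After 11 (gather 2 sulfur): bolt=8 clay=1 cobalt=3 nickel=6 sulfur=5
After 12 (gather 8 sulfur): bolt=8 clay=1 cobalt=3 nickel=6 sulfur=13
After 13 (gather 8 iron): bolt=8 clay=1 cobalt=3 iron=8 nickel=6 sulfur=13
After 14 (craft hammer): bolt=8 clay=1 cobalt=3 hammer=1 iron=4 nickel=6 sulfur=13
After 15 (craft hammer): bolt=8 clay=1 cobalt=3 hammer=2 nickel=6 sulfur=13
After 16 (gather 6 sulfur): bolt=8 clay=1 cobalt=3 hammer=2 nickel=6 sulfur=19
After 17 (gather 1 cobalt): bolt=8 clay=1 cobalt=4 hammer=2 nickel=6 sulfur=19
After 18 (gather 6 nickel): bolt=8 clay=1 cobalt=4 hammer=2 nickel=12 sulfur=19
After 19 (gather 4 cobalt): bolt=8 clay=1 cobalt=8 hammer=2 nickel=12 sulfur=19
After 20 (consume 2 hammer): bolt=8 clay=1 cobalt=8 nickel=12 sulfur=19
After 21 (consume 8 bolt): clay=1 cobalt=8 nickel=12 sulfur=19
After 22 (craft cart): cart=1 clay=1 cobalt=4 nickel=9 sulfur=19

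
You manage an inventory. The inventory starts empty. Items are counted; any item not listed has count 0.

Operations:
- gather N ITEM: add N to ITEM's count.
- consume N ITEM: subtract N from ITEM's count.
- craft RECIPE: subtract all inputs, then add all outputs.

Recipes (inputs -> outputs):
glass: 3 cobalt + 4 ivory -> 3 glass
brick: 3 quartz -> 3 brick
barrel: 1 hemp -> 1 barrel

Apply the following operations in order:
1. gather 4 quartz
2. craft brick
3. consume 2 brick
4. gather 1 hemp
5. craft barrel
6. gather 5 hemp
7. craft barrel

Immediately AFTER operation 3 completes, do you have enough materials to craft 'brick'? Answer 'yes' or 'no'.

Answer: no

Derivation:
After 1 (gather 4 quartz): quartz=4
After 2 (craft brick): brick=3 quartz=1
After 3 (consume 2 brick): brick=1 quartz=1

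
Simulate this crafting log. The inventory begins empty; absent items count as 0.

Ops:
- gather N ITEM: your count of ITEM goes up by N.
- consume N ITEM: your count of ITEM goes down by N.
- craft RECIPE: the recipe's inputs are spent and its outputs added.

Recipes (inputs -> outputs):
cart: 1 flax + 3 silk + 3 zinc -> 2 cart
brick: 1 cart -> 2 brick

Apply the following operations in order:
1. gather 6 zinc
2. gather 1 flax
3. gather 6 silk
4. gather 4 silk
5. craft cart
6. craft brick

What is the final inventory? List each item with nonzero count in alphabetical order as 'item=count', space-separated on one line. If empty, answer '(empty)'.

After 1 (gather 6 zinc): zinc=6
After 2 (gather 1 flax): flax=1 zinc=6
After 3 (gather 6 silk): flax=1 silk=6 zinc=6
After 4 (gather 4 silk): flax=1 silk=10 zinc=6
After 5 (craft cart): cart=2 silk=7 zinc=3
After 6 (craft brick): brick=2 cart=1 silk=7 zinc=3

Answer: brick=2 cart=1 silk=7 zinc=3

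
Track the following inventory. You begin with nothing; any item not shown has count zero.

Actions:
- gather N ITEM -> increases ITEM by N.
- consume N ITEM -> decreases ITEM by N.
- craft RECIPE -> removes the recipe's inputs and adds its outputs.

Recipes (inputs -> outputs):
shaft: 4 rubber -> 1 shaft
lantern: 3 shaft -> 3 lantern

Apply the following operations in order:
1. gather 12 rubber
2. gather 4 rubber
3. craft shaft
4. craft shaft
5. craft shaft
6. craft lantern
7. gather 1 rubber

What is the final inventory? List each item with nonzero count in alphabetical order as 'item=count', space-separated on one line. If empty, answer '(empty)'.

Answer: lantern=3 rubber=5

Derivation:
After 1 (gather 12 rubber): rubber=12
After 2 (gather 4 rubber): rubber=16
After 3 (craft shaft): rubber=12 shaft=1
After 4 (craft shaft): rubber=8 shaft=2
After 5 (craft shaft): rubber=4 shaft=3
After 6 (craft lantern): lantern=3 rubber=4
After 7 (gather 1 rubber): lantern=3 rubber=5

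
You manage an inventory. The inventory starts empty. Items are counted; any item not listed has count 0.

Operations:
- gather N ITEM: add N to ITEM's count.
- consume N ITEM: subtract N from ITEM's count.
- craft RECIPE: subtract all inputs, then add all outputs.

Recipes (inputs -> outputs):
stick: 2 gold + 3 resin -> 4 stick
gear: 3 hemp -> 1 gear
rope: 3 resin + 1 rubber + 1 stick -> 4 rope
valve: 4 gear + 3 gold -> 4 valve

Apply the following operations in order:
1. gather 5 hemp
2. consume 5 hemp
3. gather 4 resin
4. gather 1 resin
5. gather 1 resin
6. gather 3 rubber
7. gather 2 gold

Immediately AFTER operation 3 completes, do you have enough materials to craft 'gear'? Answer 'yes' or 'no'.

After 1 (gather 5 hemp): hemp=5
After 2 (consume 5 hemp): (empty)
After 3 (gather 4 resin): resin=4

Answer: no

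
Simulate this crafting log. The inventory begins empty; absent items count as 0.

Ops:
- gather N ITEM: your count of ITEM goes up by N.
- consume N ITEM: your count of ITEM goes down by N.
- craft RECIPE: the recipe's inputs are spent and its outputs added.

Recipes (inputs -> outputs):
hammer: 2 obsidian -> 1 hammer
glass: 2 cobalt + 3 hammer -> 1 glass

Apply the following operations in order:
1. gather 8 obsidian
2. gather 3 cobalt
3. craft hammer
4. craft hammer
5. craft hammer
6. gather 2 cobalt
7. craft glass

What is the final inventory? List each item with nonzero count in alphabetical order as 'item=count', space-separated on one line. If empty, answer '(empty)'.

Answer: cobalt=3 glass=1 obsidian=2

Derivation:
After 1 (gather 8 obsidian): obsidian=8
After 2 (gather 3 cobalt): cobalt=3 obsidian=8
After 3 (craft hammer): cobalt=3 hammer=1 obsidian=6
After 4 (craft hammer): cobalt=3 hammer=2 obsidian=4
After 5 (craft hammer): cobalt=3 hammer=3 obsidian=2
After 6 (gather 2 cobalt): cobalt=5 hammer=3 obsidian=2
After 7 (craft glass): cobalt=3 glass=1 obsidian=2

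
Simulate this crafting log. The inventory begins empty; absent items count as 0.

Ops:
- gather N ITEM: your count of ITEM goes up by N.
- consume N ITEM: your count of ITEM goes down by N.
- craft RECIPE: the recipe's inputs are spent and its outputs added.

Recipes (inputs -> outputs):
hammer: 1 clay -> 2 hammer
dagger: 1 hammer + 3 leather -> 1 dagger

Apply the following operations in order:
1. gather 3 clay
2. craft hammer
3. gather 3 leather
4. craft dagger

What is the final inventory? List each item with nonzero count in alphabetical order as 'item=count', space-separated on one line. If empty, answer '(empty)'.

Answer: clay=2 dagger=1 hammer=1

Derivation:
After 1 (gather 3 clay): clay=3
After 2 (craft hammer): clay=2 hammer=2
After 3 (gather 3 leather): clay=2 hammer=2 leather=3
After 4 (craft dagger): clay=2 dagger=1 hammer=1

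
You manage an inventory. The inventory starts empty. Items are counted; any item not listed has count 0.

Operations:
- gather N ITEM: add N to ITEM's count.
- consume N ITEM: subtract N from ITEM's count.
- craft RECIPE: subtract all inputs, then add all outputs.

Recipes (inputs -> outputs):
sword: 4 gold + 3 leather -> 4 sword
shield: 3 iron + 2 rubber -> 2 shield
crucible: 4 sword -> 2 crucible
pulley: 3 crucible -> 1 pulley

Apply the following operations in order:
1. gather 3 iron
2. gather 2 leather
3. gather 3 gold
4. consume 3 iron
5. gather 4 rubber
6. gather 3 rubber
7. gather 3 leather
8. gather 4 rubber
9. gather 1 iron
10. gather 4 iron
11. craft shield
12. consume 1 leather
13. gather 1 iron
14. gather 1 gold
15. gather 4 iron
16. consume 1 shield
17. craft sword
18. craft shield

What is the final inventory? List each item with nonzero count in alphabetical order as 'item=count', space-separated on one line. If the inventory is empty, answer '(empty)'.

Answer: iron=4 leather=1 rubber=7 shield=3 sword=4

Derivation:
After 1 (gather 3 iron): iron=3
After 2 (gather 2 leather): iron=3 leather=2
After 3 (gather 3 gold): gold=3 iron=3 leather=2
After 4 (consume 3 iron): gold=3 leather=2
After 5 (gather 4 rubber): gold=3 leather=2 rubber=4
After 6 (gather 3 rubber): gold=3 leather=2 rubber=7
After 7 (gather 3 leather): gold=3 leather=5 rubber=7
After 8 (gather 4 rubber): gold=3 leather=5 rubber=11
After 9 (gather 1 iron): gold=3 iron=1 leather=5 rubber=11
After 10 (gather 4 iron): gold=3 iron=5 leather=5 rubber=11
After 11 (craft shield): gold=3 iron=2 leather=5 rubber=9 shield=2
After 12 (consume 1 leather): gold=3 iron=2 leather=4 rubber=9 shield=2
After 13 (gather 1 iron): gold=3 iron=3 leather=4 rubber=9 shield=2
After 14 (gather 1 gold): gold=4 iron=3 leather=4 rubber=9 shield=2
After 15 (gather 4 iron): gold=4 iron=7 leather=4 rubber=9 shield=2
After 16 (consume 1 shield): gold=4 iron=7 leather=4 rubber=9 shield=1
After 17 (craft sword): iron=7 leather=1 rubber=9 shield=1 sword=4
After 18 (craft shield): iron=4 leather=1 rubber=7 shield=3 sword=4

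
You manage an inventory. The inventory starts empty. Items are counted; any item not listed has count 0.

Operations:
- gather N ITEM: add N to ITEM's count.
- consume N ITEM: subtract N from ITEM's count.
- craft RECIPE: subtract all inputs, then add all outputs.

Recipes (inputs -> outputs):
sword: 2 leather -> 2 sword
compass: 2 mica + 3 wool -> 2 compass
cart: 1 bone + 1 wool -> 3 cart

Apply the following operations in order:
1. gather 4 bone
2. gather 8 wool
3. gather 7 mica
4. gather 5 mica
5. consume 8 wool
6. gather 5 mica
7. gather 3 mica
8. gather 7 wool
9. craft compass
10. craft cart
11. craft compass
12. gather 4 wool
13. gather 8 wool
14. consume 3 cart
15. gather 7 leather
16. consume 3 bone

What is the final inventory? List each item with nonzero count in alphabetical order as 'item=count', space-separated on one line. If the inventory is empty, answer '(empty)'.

After 1 (gather 4 bone): bone=4
After 2 (gather 8 wool): bone=4 wool=8
After 3 (gather 7 mica): bone=4 mica=7 wool=8
After 4 (gather 5 mica): bone=4 mica=12 wool=8
After 5 (consume 8 wool): bone=4 mica=12
After 6 (gather 5 mica): bone=4 mica=17
After 7 (gather 3 mica): bone=4 mica=20
After 8 (gather 7 wool): bone=4 mica=20 wool=7
After 9 (craft compass): bone=4 compass=2 mica=18 wool=4
After 10 (craft cart): bone=3 cart=3 compass=2 mica=18 wool=3
After 11 (craft compass): bone=3 cart=3 compass=4 mica=16
After 12 (gather 4 wool): bone=3 cart=3 compass=4 mica=16 wool=4
After 13 (gather 8 wool): bone=3 cart=3 compass=4 mica=16 wool=12
After 14 (consume 3 cart): bone=3 compass=4 mica=16 wool=12
After 15 (gather 7 leather): bone=3 compass=4 leather=7 mica=16 wool=12
After 16 (consume 3 bone): compass=4 leather=7 mica=16 wool=12

Answer: compass=4 leather=7 mica=16 wool=12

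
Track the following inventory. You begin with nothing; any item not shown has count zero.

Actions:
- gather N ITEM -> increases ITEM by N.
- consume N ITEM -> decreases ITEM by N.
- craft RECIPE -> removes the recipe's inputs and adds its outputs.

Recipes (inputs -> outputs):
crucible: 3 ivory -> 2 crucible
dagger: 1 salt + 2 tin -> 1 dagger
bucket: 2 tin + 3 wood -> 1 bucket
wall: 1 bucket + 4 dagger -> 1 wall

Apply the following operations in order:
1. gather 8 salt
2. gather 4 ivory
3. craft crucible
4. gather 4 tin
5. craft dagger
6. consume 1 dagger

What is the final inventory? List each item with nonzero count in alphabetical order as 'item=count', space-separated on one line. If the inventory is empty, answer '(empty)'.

Answer: crucible=2 ivory=1 salt=7 tin=2

Derivation:
After 1 (gather 8 salt): salt=8
After 2 (gather 4 ivory): ivory=4 salt=8
After 3 (craft crucible): crucible=2 ivory=1 salt=8
After 4 (gather 4 tin): crucible=2 ivory=1 salt=8 tin=4
After 5 (craft dagger): crucible=2 dagger=1 ivory=1 salt=7 tin=2
After 6 (consume 1 dagger): crucible=2 ivory=1 salt=7 tin=2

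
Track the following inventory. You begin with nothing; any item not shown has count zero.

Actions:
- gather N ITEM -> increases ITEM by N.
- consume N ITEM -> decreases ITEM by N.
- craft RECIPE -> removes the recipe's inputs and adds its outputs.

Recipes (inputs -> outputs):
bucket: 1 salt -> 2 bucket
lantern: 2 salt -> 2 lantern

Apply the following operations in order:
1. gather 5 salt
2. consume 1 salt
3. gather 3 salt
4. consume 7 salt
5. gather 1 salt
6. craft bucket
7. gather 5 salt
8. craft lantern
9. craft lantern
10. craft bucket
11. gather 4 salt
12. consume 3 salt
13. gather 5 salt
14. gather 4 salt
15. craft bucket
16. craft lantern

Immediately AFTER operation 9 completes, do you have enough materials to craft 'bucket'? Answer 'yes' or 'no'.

Answer: yes

Derivation:
After 1 (gather 5 salt): salt=5
After 2 (consume 1 salt): salt=4
After 3 (gather 3 salt): salt=7
After 4 (consume 7 salt): (empty)
After 5 (gather 1 salt): salt=1
After 6 (craft bucket): bucket=2
After 7 (gather 5 salt): bucket=2 salt=5
After 8 (craft lantern): bucket=2 lantern=2 salt=3
After 9 (craft lantern): bucket=2 lantern=4 salt=1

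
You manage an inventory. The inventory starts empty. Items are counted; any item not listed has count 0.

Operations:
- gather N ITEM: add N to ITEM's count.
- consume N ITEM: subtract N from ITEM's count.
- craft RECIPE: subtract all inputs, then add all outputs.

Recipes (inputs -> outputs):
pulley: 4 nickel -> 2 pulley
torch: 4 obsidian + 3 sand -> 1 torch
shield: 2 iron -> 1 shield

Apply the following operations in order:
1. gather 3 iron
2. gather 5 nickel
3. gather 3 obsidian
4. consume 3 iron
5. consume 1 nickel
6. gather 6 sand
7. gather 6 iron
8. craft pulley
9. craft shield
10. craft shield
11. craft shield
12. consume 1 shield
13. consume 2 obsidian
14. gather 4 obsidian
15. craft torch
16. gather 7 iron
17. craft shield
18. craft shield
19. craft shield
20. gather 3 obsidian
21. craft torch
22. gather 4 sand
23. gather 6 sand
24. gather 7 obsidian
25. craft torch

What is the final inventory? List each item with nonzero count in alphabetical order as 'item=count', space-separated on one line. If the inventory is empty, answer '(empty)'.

After 1 (gather 3 iron): iron=3
After 2 (gather 5 nickel): iron=3 nickel=5
After 3 (gather 3 obsidian): iron=3 nickel=5 obsidian=3
After 4 (consume 3 iron): nickel=5 obsidian=3
After 5 (consume 1 nickel): nickel=4 obsidian=3
After 6 (gather 6 sand): nickel=4 obsidian=3 sand=6
After 7 (gather 6 iron): iron=6 nickel=4 obsidian=3 sand=6
After 8 (craft pulley): iron=6 obsidian=3 pulley=2 sand=6
After 9 (craft shield): iron=4 obsidian=3 pulley=2 sand=6 shield=1
After 10 (craft shield): iron=2 obsidian=3 pulley=2 sand=6 shield=2
After 11 (craft shield): obsidian=3 pulley=2 sand=6 shield=3
After 12 (consume 1 shield): obsidian=3 pulley=2 sand=6 shield=2
After 13 (consume 2 obsidian): obsidian=1 pulley=2 sand=6 shield=2
After 14 (gather 4 obsidian): obsidian=5 pulley=2 sand=6 shield=2
After 15 (craft torch): obsidian=1 pulley=2 sand=3 shield=2 torch=1
After 16 (gather 7 iron): iron=7 obsidian=1 pulley=2 sand=3 shield=2 torch=1
After 17 (craft shield): iron=5 obsidian=1 pulley=2 sand=3 shield=3 torch=1
After 18 (craft shield): iron=3 obsidian=1 pulley=2 sand=3 shield=4 torch=1
After 19 (craft shield): iron=1 obsidian=1 pulley=2 sand=3 shield=5 torch=1
After 20 (gather 3 obsidian): iron=1 obsidian=4 pulley=2 sand=3 shield=5 torch=1
After 21 (craft torch): iron=1 pulley=2 shield=5 torch=2
After 22 (gather 4 sand): iron=1 pulley=2 sand=4 shield=5 torch=2
After 23 (gather 6 sand): iron=1 pulley=2 sand=10 shield=5 torch=2
After 24 (gather 7 obsidian): iron=1 obsidian=7 pulley=2 sand=10 shield=5 torch=2
After 25 (craft torch): iron=1 obsidian=3 pulley=2 sand=7 shield=5 torch=3

Answer: iron=1 obsidian=3 pulley=2 sand=7 shield=5 torch=3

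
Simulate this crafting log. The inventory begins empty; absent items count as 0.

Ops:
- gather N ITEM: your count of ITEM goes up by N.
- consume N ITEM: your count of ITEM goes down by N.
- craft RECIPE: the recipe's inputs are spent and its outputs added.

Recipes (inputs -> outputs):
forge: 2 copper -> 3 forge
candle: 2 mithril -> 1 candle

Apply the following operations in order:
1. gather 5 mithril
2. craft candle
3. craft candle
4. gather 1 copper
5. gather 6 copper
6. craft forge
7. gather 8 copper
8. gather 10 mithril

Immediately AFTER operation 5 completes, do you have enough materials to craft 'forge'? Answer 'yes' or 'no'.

Answer: yes

Derivation:
After 1 (gather 5 mithril): mithril=5
After 2 (craft candle): candle=1 mithril=3
After 3 (craft candle): candle=2 mithril=1
After 4 (gather 1 copper): candle=2 copper=1 mithril=1
After 5 (gather 6 copper): candle=2 copper=7 mithril=1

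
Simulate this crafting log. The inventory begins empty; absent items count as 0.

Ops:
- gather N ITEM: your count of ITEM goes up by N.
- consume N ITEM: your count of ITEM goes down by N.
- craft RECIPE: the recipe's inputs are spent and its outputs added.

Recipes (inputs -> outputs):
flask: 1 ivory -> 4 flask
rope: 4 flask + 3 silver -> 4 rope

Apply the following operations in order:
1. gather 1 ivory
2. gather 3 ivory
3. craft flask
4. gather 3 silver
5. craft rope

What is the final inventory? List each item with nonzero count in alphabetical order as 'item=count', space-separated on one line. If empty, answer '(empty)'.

Answer: ivory=3 rope=4

Derivation:
After 1 (gather 1 ivory): ivory=1
After 2 (gather 3 ivory): ivory=4
After 3 (craft flask): flask=4 ivory=3
After 4 (gather 3 silver): flask=4 ivory=3 silver=3
After 5 (craft rope): ivory=3 rope=4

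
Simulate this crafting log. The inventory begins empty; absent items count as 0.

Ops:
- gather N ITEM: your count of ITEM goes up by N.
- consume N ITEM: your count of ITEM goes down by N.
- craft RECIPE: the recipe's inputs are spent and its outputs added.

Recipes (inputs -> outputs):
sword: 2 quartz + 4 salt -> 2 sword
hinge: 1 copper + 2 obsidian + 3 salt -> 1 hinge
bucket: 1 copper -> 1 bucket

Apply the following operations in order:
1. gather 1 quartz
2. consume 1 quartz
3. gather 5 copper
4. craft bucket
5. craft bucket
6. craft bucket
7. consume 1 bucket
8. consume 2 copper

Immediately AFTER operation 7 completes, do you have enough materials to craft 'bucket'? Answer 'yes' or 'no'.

After 1 (gather 1 quartz): quartz=1
After 2 (consume 1 quartz): (empty)
After 3 (gather 5 copper): copper=5
After 4 (craft bucket): bucket=1 copper=4
After 5 (craft bucket): bucket=2 copper=3
After 6 (craft bucket): bucket=3 copper=2
After 7 (consume 1 bucket): bucket=2 copper=2

Answer: yes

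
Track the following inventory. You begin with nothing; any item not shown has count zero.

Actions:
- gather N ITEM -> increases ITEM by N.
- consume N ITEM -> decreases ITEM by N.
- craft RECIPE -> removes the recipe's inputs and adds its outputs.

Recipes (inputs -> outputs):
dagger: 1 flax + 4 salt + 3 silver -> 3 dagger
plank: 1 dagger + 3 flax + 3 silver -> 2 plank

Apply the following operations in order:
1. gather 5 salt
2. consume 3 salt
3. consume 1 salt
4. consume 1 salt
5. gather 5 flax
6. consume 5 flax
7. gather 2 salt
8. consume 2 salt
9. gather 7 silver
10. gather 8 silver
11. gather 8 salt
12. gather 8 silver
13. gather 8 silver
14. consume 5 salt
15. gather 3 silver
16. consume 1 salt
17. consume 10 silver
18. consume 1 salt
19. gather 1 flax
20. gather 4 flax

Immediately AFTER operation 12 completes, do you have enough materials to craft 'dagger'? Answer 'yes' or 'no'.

After 1 (gather 5 salt): salt=5
After 2 (consume 3 salt): salt=2
After 3 (consume 1 salt): salt=1
After 4 (consume 1 salt): (empty)
After 5 (gather 5 flax): flax=5
After 6 (consume 5 flax): (empty)
After 7 (gather 2 salt): salt=2
After 8 (consume 2 salt): (empty)
After 9 (gather 7 silver): silver=7
After 10 (gather 8 silver): silver=15
After 11 (gather 8 salt): salt=8 silver=15
After 12 (gather 8 silver): salt=8 silver=23

Answer: no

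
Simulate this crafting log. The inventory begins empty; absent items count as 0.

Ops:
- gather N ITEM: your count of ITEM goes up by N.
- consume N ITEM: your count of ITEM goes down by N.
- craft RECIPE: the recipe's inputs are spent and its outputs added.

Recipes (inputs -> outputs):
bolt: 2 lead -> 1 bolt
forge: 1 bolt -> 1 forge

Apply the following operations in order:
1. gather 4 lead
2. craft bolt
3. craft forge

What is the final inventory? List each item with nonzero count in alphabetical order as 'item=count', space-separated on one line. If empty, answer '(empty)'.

Answer: forge=1 lead=2

Derivation:
After 1 (gather 4 lead): lead=4
After 2 (craft bolt): bolt=1 lead=2
After 3 (craft forge): forge=1 lead=2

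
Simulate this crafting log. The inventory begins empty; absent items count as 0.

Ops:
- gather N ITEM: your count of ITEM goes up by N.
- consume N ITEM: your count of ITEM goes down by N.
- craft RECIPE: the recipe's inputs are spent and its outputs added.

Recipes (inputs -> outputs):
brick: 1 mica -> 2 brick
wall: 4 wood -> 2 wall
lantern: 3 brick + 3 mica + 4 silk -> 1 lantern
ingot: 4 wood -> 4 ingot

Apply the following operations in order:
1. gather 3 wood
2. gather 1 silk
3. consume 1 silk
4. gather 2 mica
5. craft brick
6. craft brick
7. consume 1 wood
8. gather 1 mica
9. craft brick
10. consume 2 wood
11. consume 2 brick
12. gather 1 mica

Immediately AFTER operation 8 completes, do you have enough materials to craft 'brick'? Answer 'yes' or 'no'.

After 1 (gather 3 wood): wood=3
After 2 (gather 1 silk): silk=1 wood=3
After 3 (consume 1 silk): wood=3
After 4 (gather 2 mica): mica=2 wood=3
After 5 (craft brick): brick=2 mica=1 wood=3
After 6 (craft brick): brick=4 wood=3
After 7 (consume 1 wood): brick=4 wood=2
After 8 (gather 1 mica): brick=4 mica=1 wood=2

Answer: yes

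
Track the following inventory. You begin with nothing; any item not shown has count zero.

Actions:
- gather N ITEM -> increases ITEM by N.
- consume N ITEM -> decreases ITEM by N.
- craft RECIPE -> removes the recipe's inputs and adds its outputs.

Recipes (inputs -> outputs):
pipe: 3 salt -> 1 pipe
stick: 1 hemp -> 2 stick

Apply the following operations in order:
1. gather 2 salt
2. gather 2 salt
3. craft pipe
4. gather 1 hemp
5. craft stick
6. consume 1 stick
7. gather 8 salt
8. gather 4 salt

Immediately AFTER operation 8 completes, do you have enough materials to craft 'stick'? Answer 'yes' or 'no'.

After 1 (gather 2 salt): salt=2
After 2 (gather 2 salt): salt=4
After 3 (craft pipe): pipe=1 salt=1
After 4 (gather 1 hemp): hemp=1 pipe=1 salt=1
After 5 (craft stick): pipe=1 salt=1 stick=2
After 6 (consume 1 stick): pipe=1 salt=1 stick=1
After 7 (gather 8 salt): pipe=1 salt=9 stick=1
After 8 (gather 4 salt): pipe=1 salt=13 stick=1

Answer: no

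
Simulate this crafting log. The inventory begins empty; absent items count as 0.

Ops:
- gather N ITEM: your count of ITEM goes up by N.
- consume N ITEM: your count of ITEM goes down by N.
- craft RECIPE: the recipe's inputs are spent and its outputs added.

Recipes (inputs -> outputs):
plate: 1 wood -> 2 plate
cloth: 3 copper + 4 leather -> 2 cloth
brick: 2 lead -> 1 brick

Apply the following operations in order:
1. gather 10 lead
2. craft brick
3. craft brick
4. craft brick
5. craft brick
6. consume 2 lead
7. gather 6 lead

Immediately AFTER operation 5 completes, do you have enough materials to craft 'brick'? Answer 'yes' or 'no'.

Answer: yes

Derivation:
After 1 (gather 10 lead): lead=10
After 2 (craft brick): brick=1 lead=8
After 3 (craft brick): brick=2 lead=6
After 4 (craft brick): brick=3 lead=4
After 5 (craft brick): brick=4 lead=2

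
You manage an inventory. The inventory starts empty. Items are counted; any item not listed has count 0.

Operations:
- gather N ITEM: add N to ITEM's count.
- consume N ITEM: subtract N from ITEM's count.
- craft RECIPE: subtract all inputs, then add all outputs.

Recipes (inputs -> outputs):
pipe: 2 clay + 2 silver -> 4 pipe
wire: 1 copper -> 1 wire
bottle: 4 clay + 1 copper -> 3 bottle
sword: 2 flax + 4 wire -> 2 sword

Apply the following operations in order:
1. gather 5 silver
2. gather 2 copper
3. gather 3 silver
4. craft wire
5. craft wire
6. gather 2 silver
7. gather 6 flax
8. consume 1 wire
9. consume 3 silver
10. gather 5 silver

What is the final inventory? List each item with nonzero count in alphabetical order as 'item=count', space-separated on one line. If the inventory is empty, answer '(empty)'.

After 1 (gather 5 silver): silver=5
After 2 (gather 2 copper): copper=2 silver=5
After 3 (gather 3 silver): copper=2 silver=8
After 4 (craft wire): copper=1 silver=8 wire=1
After 5 (craft wire): silver=8 wire=2
After 6 (gather 2 silver): silver=10 wire=2
After 7 (gather 6 flax): flax=6 silver=10 wire=2
After 8 (consume 1 wire): flax=6 silver=10 wire=1
After 9 (consume 3 silver): flax=6 silver=7 wire=1
After 10 (gather 5 silver): flax=6 silver=12 wire=1

Answer: flax=6 silver=12 wire=1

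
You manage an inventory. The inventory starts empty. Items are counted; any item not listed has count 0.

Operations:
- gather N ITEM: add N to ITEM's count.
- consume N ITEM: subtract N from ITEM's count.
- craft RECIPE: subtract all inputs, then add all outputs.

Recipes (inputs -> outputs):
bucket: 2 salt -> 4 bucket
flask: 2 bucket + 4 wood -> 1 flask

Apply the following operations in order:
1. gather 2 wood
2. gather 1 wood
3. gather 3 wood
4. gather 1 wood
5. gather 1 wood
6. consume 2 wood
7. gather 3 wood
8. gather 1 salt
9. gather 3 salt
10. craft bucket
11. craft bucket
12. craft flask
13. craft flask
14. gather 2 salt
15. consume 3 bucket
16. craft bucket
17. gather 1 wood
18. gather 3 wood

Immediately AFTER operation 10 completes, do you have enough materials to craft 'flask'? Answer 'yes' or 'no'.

Answer: yes

Derivation:
After 1 (gather 2 wood): wood=2
After 2 (gather 1 wood): wood=3
After 3 (gather 3 wood): wood=6
After 4 (gather 1 wood): wood=7
After 5 (gather 1 wood): wood=8
After 6 (consume 2 wood): wood=6
After 7 (gather 3 wood): wood=9
After 8 (gather 1 salt): salt=1 wood=9
After 9 (gather 3 salt): salt=4 wood=9
After 10 (craft bucket): bucket=4 salt=2 wood=9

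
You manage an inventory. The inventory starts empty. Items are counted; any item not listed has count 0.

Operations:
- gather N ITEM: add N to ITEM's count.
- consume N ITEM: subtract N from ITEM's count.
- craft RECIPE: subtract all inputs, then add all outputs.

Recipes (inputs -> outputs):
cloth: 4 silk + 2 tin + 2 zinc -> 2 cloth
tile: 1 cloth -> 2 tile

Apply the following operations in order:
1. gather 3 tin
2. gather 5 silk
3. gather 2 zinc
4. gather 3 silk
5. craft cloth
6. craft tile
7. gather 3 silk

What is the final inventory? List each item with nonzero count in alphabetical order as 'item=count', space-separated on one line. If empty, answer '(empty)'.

After 1 (gather 3 tin): tin=3
After 2 (gather 5 silk): silk=5 tin=3
After 3 (gather 2 zinc): silk=5 tin=3 zinc=2
After 4 (gather 3 silk): silk=8 tin=3 zinc=2
After 5 (craft cloth): cloth=2 silk=4 tin=1
After 6 (craft tile): cloth=1 silk=4 tile=2 tin=1
After 7 (gather 3 silk): cloth=1 silk=7 tile=2 tin=1

Answer: cloth=1 silk=7 tile=2 tin=1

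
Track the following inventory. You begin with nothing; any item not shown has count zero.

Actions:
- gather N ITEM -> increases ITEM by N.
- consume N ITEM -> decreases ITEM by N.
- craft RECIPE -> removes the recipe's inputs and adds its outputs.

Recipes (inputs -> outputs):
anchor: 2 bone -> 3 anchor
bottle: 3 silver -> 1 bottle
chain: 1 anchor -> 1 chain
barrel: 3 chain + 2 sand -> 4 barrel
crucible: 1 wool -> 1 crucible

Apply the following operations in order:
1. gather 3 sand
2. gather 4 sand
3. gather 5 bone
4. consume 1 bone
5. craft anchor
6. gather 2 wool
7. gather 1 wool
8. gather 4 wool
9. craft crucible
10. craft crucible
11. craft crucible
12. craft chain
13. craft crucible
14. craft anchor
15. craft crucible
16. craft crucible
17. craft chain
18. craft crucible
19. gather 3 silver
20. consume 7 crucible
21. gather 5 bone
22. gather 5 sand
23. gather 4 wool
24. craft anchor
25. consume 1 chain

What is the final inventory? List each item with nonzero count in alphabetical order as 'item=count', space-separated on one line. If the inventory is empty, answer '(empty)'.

After 1 (gather 3 sand): sand=3
After 2 (gather 4 sand): sand=7
After 3 (gather 5 bone): bone=5 sand=7
After 4 (consume 1 bone): bone=4 sand=7
After 5 (craft anchor): anchor=3 bone=2 sand=7
After 6 (gather 2 wool): anchor=3 bone=2 sand=7 wool=2
After 7 (gather 1 wool): anchor=3 bone=2 sand=7 wool=3
After 8 (gather 4 wool): anchor=3 bone=2 sand=7 wool=7
After 9 (craft crucible): anchor=3 bone=2 crucible=1 sand=7 wool=6
After 10 (craft crucible): anchor=3 bone=2 crucible=2 sand=7 wool=5
After 11 (craft crucible): anchor=3 bone=2 crucible=3 sand=7 wool=4
After 12 (craft chain): anchor=2 bone=2 chain=1 crucible=3 sand=7 wool=4
After 13 (craft crucible): anchor=2 bone=2 chain=1 crucible=4 sand=7 wool=3
After 14 (craft anchor): anchor=5 chain=1 crucible=4 sand=7 wool=3
After 15 (craft crucible): anchor=5 chain=1 crucible=5 sand=7 wool=2
After 16 (craft crucible): anchor=5 chain=1 crucible=6 sand=7 wool=1
After 17 (craft chain): anchor=4 chain=2 crucible=6 sand=7 wool=1
After 18 (craft crucible): anchor=4 chain=2 crucible=7 sand=7
After 19 (gather 3 silver): anchor=4 chain=2 crucible=7 sand=7 silver=3
After 20 (consume 7 crucible): anchor=4 chain=2 sand=7 silver=3
After 21 (gather 5 bone): anchor=4 bone=5 chain=2 sand=7 silver=3
After 22 (gather 5 sand): anchor=4 bone=5 chain=2 sand=12 silver=3
After 23 (gather 4 wool): anchor=4 bone=5 chain=2 sand=12 silver=3 wool=4
After 24 (craft anchor): anchor=7 bone=3 chain=2 sand=12 silver=3 wool=4
After 25 (consume 1 chain): anchor=7 bone=3 chain=1 sand=12 silver=3 wool=4

Answer: anchor=7 bone=3 chain=1 sand=12 silver=3 wool=4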